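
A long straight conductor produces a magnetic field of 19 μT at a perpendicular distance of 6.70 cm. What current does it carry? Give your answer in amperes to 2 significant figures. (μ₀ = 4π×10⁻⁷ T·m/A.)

For a long straight wire B = μ₀I/(2πd), so I = 2πdB/μ₀.
I = 2π × 0.067 × 1.90×10⁻⁵ / (4π×10⁻⁷) = 6.36 A.

I ≈ 6.4 A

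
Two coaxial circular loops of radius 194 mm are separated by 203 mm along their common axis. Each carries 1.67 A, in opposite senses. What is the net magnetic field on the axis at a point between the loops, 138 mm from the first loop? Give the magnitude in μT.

Each loop contributes B = μ₀IR²/[2(R²+z²)^(3/2)] on the axis, with z measured from that loop.
Loop 1 (z = 0.138 m): B₁ = 2.93×10⁻⁶ T. Loop 2 (z = 0.065 m): B₂ = 4.61×10⁻⁶ T.
The fields oppose: B = |B₁ − B₂| = 1.68×10⁻⁶ T.

B ≈ 1.68 μT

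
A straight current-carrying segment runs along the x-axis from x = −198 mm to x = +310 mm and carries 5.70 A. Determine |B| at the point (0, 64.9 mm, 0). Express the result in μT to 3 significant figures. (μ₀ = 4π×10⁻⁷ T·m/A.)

B ≈ 16.9 μT

For a finite straight segment, B = (μ₀I/4πd)(sinθ₁ + sinθ₂), where θ₁, θ₂ are the angles from the perpendicular to each end.
The perpendicular distance is d = 0.0649 m; the end-offsets along the wire are a = 0.198 m and b = 0.31 m.
sinθ₁ = 0.198/√(0.198²+0.0649²) = 0.9503; sinθ₂ = 0.31/√(0.31²+0.0649²) = 0.9788.
B = (4π×10⁻⁷ × 5.70) / (4π × 0.0649) × (0.9503 + 0.9788) = 1.69×10⁻⁵ T.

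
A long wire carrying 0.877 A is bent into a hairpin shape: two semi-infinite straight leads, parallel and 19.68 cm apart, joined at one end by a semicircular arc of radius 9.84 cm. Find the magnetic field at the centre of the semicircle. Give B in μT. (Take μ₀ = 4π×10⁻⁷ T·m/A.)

The semicircular arc contributes B_arc = μ₀I·π/(4πR) = μ₀I/(4R) = 2.80×10⁻⁶ T.
Each semi-infinite lead is at perpendicular distance R = 0.0984 m from the centre, with the perpendicular foot at its near end, so it contributes μ₀I/(4πR); both point the same way, together 1.78×10⁻⁶ T.
Arc and leads all point the same direction: B = 2.80×10⁻⁶ + 1.78×10⁻⁶ = 4.58×10⁻⁶ T.

B ≈ 4.58 μT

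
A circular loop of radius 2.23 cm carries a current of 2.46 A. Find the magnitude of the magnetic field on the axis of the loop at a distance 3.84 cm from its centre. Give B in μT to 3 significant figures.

B ≈ 8.78 μT

On the axis of a circular loop, B = μ₀IR² / [2(R²+z²)^(3/2)].
R² + z² = (0.0223)² + (0.0384)² = 0.001972 m², and (R²+z²)^(3/2) = 8.76×10⁻⁵ m³.
B = (4π×10⁻⁷ × 2.46 × 0.0004973) / (2 × 8.76×10⁻⁵) = 8.78×10⁻⁶ T.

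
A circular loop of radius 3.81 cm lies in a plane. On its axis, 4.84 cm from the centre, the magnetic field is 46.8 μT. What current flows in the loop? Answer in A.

On the axis of a loop, B = μ₀IR²/[2(R²+z²)^(3/2)], so I = 2B(R²+z²)^(3/2)/(μ₀R²).
R² + z² = 0.001452 + 0.002343 = 0.003794 m²; raised to 3/2 gives 2.34×10⁻⁴ m³.
I = 2 × 4.68×10⁻⁵ × 2.34×10⁻⁴ / (1.26×10⁻⁶ × 0.001452) = 12.0 A.

I ≈ 12.0 A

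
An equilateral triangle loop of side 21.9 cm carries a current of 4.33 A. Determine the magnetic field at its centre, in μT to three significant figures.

Each side is a finite straight segment at perpendicular distance d = a/(2 tan(π/3)) = 0.06322 m from the centre, with end-angles ±π/3.
One side contributes B₁ = (μ₀I/4πd)·2 sin(π/3) = 1.19×10⁻⁵ T.
All 3 sides add in the same direction: B = 3 × 1.19×10⁻⁵ = 3.56×10⁻⁵ T.

B ≈ 35.6 μT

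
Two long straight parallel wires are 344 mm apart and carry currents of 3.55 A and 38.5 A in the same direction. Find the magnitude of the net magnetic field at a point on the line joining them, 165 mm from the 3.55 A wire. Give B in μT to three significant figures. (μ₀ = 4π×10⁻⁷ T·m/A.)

Each long wire gives B = μ₀I/(2πd). Distances are d₁ = 0.165 m and d₂ = 0.179 m.
B₁ = 4.30×10⁻⁶ T, B₂ = 4.30×10⁻⁵ T.
Between parallel currents the two contributions point in opposite directions, so they subtract. B = |B₁ − B₂| = |4.30×10⁻⁶ − 4.30×10⁻⁵| = 3.87×10⁻⁵ T.

B ≈ 38.7 μT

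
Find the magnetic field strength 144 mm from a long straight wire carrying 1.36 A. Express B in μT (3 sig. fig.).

B ≈ 1.89 μT

For an infinitely long straight wire, B = μ₀I/(2πd).
B = (4π×10⁻⁷ × 1.36) / (2π × 0.144) = 1.89×10⁻⁶ T.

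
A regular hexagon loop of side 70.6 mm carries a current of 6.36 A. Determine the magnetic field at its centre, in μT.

Each side is a finite straight segment at perpendicular distance d = a/(2 tan(π/6)) = 0.06114 m from the centre, with end-angles ±π/6.
One side contributes B₁ = (μ₀I/4πd)·2 sin(π/6) = 1.04×10⁻⁵ T.
All 6 sides add in the same direction: B = 6 × 1.04×10⁻⁵ = 6.24×10⁻⁵ T.

B ≈ 62.4 μT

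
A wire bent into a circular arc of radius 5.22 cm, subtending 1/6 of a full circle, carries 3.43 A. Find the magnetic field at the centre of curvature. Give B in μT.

The Biot–Savart field of a circular arc at its centre is B = μ₀Iφ/(4πR), with φ = 1.047 rad.
B = (4π×10⁻⁷ × 3.43 × 1.047) / (4π × 0.0522) = 6.88×10⁻⁶ T.

B ≈ 6.88 μT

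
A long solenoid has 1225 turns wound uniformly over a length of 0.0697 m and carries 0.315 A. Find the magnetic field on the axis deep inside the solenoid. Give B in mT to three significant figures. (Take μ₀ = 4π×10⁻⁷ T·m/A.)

Inside a long solenoid, B = μ₀nI with n = 1.758×10⁴ turns/m.
B = 4π×10⁻⁷ × 1.758×10⁴ × 0.315 = 6.96×10⁻³ T.

B ≈ 6.96 mT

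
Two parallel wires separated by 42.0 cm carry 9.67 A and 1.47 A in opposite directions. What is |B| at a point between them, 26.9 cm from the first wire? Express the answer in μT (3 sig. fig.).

Each long wire gives B = μ₀I/(2πd). Distances are d₁ = 0.269 m and d₂ = 0.151 m.
B₁ = 7.19×10⁻⁶ T, B₂ = 1.95×10⁻⁶ T.
Between antiparallel currents both contributions point the same way, so they add. B = B₁ + B₂ = 7.19×10⁻⁶ + 1.95×10⁻⁶ = 9.14×10⁻⁶ T.

B ≈ 9.14 μT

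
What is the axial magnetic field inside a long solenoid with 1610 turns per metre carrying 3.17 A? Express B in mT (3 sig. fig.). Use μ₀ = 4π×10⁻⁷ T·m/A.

Inside a long solenoid, B = μ₀nI with n = 1610 turns/m.
B = 4π×10⁻⁷ × 1610 × 3.17 = 6.41×10⁻³ T.

B ≈ 6.41 mT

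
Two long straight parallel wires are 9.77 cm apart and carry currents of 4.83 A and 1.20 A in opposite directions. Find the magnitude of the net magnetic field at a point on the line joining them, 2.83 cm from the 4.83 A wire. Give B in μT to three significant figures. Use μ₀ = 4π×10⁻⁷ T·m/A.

Each long wire gives B = μ₀I/(2πd). Distances are d₁ = 0.0283 m and d₂ = 0.0694 m.
B₁ = 3.41×10⁻⁵ T, B₂ = 3.46×10⁻⁶ T.
Between antiparallel currents both contributions point the same way, so they add. B = B₁ + B₂ = 3.41×10⁻⁵ + 3.46×10⁻⁶ = 3.76×10⁻⁵ T.

B ≈ 37.6 μT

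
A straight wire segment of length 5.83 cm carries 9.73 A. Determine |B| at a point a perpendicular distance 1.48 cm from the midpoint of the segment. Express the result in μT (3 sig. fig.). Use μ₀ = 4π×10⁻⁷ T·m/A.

For a finite straight segment, B = (μ₀I/4πd)(sinθ₁ + sinθ₂), where θ₁, θ₂ are the angles from the perpendicular to each end.
The perpendicular from the point meets the wire at its midpoint, so each end is L/2 = 0.02915 m away along the wire.
sinθ₁ = 0.02915/√(0.02915²+0.0148²) = 0.8917; sinθ₂ = 0.02915/√(0.02915²+0.0148²) = 0.8917.
B = (4π×10⁻⁷ × 9.73) / (4π × 0.0148) × (0.8917 + 0.8917) = 1.17×10⁻⁴ T.

B ≈ 117 μT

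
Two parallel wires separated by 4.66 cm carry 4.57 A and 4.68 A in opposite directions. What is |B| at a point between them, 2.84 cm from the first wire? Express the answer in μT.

Each long wire gives B = μ₀I/(2πd). Distances are d₁ = 0.0284 m and d₂ = 0.0182 m.
B₁ = 3.22×10⁻⁵ T, B₂ = 5.14×10⁻⁵ T.
Between antiparallel currents both contributions point the same way, so they add. B = B₁ + B₂ = 3.22×10⁻⁵ + 5.14×10⁻⁵ = 8.36×10⁻⁵ T.

B ≈ 83.6 μT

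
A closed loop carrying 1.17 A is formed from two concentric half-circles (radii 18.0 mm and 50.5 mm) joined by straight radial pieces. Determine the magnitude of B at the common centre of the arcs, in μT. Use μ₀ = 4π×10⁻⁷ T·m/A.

The radial connectors point toward the centre, so dl × r̂ = 0 and they contribute nothing.
Each semicircle gives μ₀I/(4R): inner arc 2.04×10⁻⁵ T, outer arc 7.28×10⁻⁶ T.
The two arcs carry current in opposite angular senses, so their fields oppose: B = |2.04×10⁻⁵ − 7.28×10⁻⁶| = 1.31×10⁻⁵ T.

B ≈ 13.1 μT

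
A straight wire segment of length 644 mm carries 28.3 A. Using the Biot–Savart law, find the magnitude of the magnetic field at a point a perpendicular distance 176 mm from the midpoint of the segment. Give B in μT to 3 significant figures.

For a finite straight segment, B = (μ₀I/4πd)(sinθ₁ + sinθ₂), where θ₁, θ₂ are the angles from the perpendicular to each end.
The perpendicular from the point meets the wire at its midpoint, so each end is L/2 = 0.322 m away along the wire.
sinθ₁ = 0.322/√(0.322²+0.176²) = 0.8775; sinθ₂ = 0.322/√(0.322²+0.176²) = 0.8775.
B = (4π×10⁻⁷ × 28.3) / (4π × 0.176) × (0.8775 + 0.8775) = 2.82×10⁻⁵ T.

B ≈ 28.2 μT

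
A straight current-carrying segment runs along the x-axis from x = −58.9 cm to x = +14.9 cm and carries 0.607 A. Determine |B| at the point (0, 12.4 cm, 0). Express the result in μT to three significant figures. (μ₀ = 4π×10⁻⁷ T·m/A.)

For a finite straight segment, B = (μ₀I/4πd)(sinθ₁ + sinθ₂), where θ₁, θ₂ are the angles from the perpendicular to each end.
The perpendicular distance is d = 0.124 m; the end-offsets along the wire are a = 0.589 m and b = 0.149 m.
sinθ₁ = 0.589/√(0.589²+0.124²) = 0.9785; sinθ₂ = 0.149/√(0.149²+0.124²) = 0.7686.
B = (4π×10⁻⁷ × 0.607) / (4π × 0.124) × (0.9785 + 0.7686) = 8.55×10⁻⁷ T.

B ≈ 0.855 μT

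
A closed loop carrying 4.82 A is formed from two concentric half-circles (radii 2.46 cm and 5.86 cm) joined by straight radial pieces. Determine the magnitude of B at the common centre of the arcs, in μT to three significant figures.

The radial connectors point toward the centre, so dl × r̂ = 0 and they contribute nothing.
Each semicircle gives μ₀I/(4R): inner arc 6.16×10⁻⁵ T, outer arc 2.58×10⁻⁵ T.
The two arcs carry current in opposite angular senses, so their fields oppose: B = |6.16×10⁻⁵ − 2.58×10⁻⁵| = 3.57×10⁻⁵ T.

B ≈ 35.7 μT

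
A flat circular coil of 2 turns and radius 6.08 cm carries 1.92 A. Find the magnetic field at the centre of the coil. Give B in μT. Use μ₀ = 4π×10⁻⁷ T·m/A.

For an N-turn flat coil, B = Nμ₀I/(2R) with R = 0.0608 m.
B = 2 × 1.98×10⁻⁵ T = 3.97×10⁻⁵ T.

B ≈ 39.7 μT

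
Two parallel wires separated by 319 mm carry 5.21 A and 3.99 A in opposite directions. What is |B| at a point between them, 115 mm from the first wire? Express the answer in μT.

B ≈ 13.0 μT

Each long wire gives B = μ₀I/(2πd). Distances are d₁ = 0.115 m and d₂ = 0.204 m.
B₁ = 9.06×10⁻⁶ T, B₂ = 3.91×10⁻⁶ T.
Between antiparallel currents both contributions point the same way, so they add. B = B₁ + B₂ = 9.06×10⁻⁶ + 3.91×10⁻⁶ = 1.30×10⁻⁵ T.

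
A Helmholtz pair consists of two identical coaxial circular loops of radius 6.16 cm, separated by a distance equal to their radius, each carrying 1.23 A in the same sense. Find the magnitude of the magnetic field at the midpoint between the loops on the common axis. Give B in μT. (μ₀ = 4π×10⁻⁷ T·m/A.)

B ≈ 18.0 μT

Each loop contributes B = μ₀IR²/[2(R²+z²)^(3/2)] on the axis, with z measured from that loop.
Loop 1 (z = 0.0308 m): B₁ = 8.98×10⁻⁶ T. Loop 2 (z = 0.0308 m): B₂ = 8.98×10⁻⁶ T.
The fields add: B = B₁ + B₂ = 1.80×10⁻⁵ T.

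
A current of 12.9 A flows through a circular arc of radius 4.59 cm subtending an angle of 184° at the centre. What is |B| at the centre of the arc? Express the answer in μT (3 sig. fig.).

The Biot–Savart field of a circular arc at its centre is B = μ₀Iφ/(4πR), with φ = 3.211 rad.
B = (4π×10⁻⁷ × 12.9 × 3.211) / (4π × 0.0459) = 9.03×10⁻⁵ T.

B ≈ 90.3 μT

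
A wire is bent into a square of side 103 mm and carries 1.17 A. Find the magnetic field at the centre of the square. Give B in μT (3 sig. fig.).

Each side is a finite straight segment at perpendicular distance d = a/(2 tan(π/4)) = 0.0515 m from the centre, with end-angles ±π/4.
One side contributes B₁ = (μ₀I/4πd)·2 sin(π/4) = 3.21×10⁻⁶ T.
All 4 sides add in the same direction: B = 4 × 3.21×10⁻⁶ = 1.29×10⁻⁵ T.

B ≈ 12.9 μT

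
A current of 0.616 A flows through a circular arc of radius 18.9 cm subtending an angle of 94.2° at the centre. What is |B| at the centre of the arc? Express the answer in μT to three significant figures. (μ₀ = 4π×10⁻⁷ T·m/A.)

B ≈ 0.536 μT

The Biot–Savart field of a circular arc at its centre is B = μ₀Iφ/(4πR), with φ = 1.644 rad.
B = (4π×10⁻⁷ × 0.616 × 1.644) / (4π × 0.189) = 5.36×10⁻⁷ T.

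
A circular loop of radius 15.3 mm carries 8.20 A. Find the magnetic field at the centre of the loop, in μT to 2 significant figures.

At the centre of a circular loop the Biot–Savart law gives B = μ₀I/(2R).
B = (4π×10⁻⁷ × 8.20) / (2 × 0.0153) = 3.37×10⁻⁴ T.

B ≈ 340 μT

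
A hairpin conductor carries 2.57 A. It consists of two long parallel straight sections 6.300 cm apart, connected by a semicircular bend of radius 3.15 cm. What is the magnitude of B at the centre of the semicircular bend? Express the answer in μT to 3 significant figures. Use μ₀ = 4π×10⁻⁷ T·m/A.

B ≈ 41.9 μT

The semicircular arc contributes B_arc = μ₀I·π/(4πR) = μ₀I/(4R) = 2.56×10⁻⁵ T.
Each semi-infinite lead is at perpendicular distance R = 0.0315 m from the centre, with the perpendicular foot at its near end, so it contributes μ₀I/(4πR); both point the same way, together 1.63×10⁻⁵ T.
Arc and leads all point the same direction: B = 2.56×10⁻⁵ + 1.63×10⁻⁵ = 4.19×10⁻⁵ T.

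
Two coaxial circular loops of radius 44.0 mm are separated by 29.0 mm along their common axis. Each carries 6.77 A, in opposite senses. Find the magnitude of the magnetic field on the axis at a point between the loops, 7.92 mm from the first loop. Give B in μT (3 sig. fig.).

Each loop contributes B = μ₀IR²/[2(R²+z²)^(3/2)] on the axis, with z measured from that loop.
Loop 1 (z = 0.00792 m): B₁ = 9.22×10⁻⁵ T. Loop 2 (z = 0.02108 m): B₂ = 7.09×10⁻⁵ T.
The fields oppose: B = |B₁ − B₂| = 2.13×10⁻⁵ T.

B ≈ 21.3 μT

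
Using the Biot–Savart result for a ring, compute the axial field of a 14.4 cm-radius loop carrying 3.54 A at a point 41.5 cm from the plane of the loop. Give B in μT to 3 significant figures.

B ≈ 0.544 μT

On the axis of a circular loop, B = μ₀IR² / [2(R²+z²)^(3/2)].
R² + z² = (0.144)² + (0.415)² = 0.193 m², and (R²+z²)^(3/2) = 8.48×10⁻² m³.
B = (4π×10⁻⁷ × 3.54 × 0.02074) / (2 × 8.48×10⁻²) = 5.44×10⁻⁷ T.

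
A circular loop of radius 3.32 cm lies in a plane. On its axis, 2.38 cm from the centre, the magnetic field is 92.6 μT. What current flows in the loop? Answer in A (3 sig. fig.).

On the axis of a loop, B = μ₀IR²/[2(R²+z²)^(3/2)], so I = 2B(R²+z²)^(3/2)/(μ₀R²).
R² + z² = 0.001102 + 0.0005664 = 0.001669 m²; raised to 3/2 gives 6.82×10⁻⁵ m³.
I = 2 × 9.26×10⁻⁵ × 6.82×10⁻⁵ / (1.26×10⁻⁶ × 0.001102) = 9.11 A.

I ≈ 9.11 A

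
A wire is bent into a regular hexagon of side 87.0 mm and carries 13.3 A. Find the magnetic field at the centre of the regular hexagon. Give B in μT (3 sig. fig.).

B ≈ 106 μT

Each side is a finite straight segment at perpendicular distance d = a/(2 tan(π/6)) = 0.07534 m from the centre, with end-angles ±π/6.
One side contributes B₁ = (μ₀I/4πd)·2 sin(π/6) = 1.77×10⁻⁵ T.
All 6 sides add in the same direction: B = 6 × 1.77×10⁻⁵ = 1.06×10⁻⁴ T.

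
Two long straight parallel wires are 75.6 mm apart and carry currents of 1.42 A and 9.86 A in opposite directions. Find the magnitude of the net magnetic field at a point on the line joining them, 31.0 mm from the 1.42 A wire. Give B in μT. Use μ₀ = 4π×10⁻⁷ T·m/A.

Each long wire gives B = μ₀I/(2πd). Distances are d₁ = 0.031 m and d₂ = 0.0446 m.
B₁ = 9.16×10⁻⁶ T, B₂ = 4.42×10⁻⁵ T.
Between antiparallel currents both contributions point the same way, so they add. B = B₁ + B₂ = 9.16×10⁻⁶ + 4.42×10⁻⁵ = 5.34×10⁻⁵ T.

B ≈ 53.4 μT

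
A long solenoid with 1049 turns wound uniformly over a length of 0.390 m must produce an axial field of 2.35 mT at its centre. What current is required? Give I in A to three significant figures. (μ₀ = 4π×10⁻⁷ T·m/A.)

Inside a long solenoid B = μ₀nI with n = 2690 m⁻¹, so I = B/(μ₀n).
I = 2.35×10⁻³ / (4π×10⁻⁷ × 2690) = 0.695 A.

I ≈ 0.695 A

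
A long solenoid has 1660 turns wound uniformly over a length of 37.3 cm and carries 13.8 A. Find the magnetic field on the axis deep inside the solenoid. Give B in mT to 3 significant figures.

B ≈ 77.2 mT

Inside a long solenoid, B = μ₀nI with n = 4450 turns/m.
B = 4π×10⁻⁷ × 4450 × 13.8 = 7.72×10⁻² T.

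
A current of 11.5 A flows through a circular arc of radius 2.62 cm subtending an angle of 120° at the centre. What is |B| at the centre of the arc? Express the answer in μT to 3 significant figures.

B ≈ 91.9 μT

The Biot–Savart field of a circular arc at its centre is B = μ₀Iφ/(4πR), with φ = 2.094 rad.
B = (4π×10⁻⁷ × 11.5 × 2.094) / (4π × 0.0262) = 9.19×10⁻⁵ T.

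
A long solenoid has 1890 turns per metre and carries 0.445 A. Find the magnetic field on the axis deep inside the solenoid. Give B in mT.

Inside a long solenoid, B = μ₀nI with n = 1890 turns/m.
B = 4π×10⁻⁷ × 1890 × 0.445 = 1.06×10⁻³ T.

B ≈ 1.06 mT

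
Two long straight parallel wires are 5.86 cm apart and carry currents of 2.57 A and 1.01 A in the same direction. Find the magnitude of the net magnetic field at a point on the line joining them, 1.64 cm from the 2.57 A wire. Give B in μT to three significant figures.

Each long wire gives B = μ₀I/(2πd). Distances are d₁ = 0.0164 m and d₂ = 0.0422 m.
B₁ = 3.13×10⁻⁵ T, B₂ = 4.79×10⁻⁶ T.
Between parallel currents the two contributions point in opposite directions, so they subtract. B = |B₁ − B₂| = |3.13×10⁻⁵ − 4.79×10⁻⁶| = 2.66×10⁻⁵ T.

B ≈ 26.6 μT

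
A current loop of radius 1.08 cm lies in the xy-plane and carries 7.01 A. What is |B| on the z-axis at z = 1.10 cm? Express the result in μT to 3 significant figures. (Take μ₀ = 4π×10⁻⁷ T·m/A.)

On the axis of a circular loop, B = μ₀IR² / [2(R²+z²)^(3/2)].
R² + z² = (0.0108)² + (0.011)² = 0.0002376 m², and (R²+z²)^(3/2) = 3.66×10⁻⁶ m³.
B = (4π×10⁻⁷ × 7.01 × 0.0001166) / (2 × 3.66×10⁻⁶) = 1.40×10⁻⁴ T.

B ≈ 140 μT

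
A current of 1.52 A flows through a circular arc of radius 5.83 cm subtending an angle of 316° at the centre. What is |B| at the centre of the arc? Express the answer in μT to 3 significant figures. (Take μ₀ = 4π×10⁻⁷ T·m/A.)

B ≈ 14.4 μT

The Biot–Savart field of a circular arc at its centre is B = μ₀Iφ/(4πR), with φ = 5.515 rad.
B = (4π×10⁻⁷ × 1.52 × 5.515) / (4π × 0.0583) = 1.44×10⁻⁵ T.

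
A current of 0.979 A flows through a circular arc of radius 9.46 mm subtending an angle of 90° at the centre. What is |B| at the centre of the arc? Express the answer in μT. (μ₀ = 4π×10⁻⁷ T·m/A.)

B ≈ 16.3 μT

The Biot–Savart field of a circular arc at its centre is B = μ₀Iφ/(4πR), with φ = 1.571 rad.
B = (4π×10⁻⁷ × 0.979 × 1.571) / (4π × 0.00946) = 1.63×10⁻⁵ T.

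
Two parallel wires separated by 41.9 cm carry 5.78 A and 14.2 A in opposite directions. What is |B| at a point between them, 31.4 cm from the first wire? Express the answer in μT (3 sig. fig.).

B ≈ 30.7 μT

Each long wire gives B = μ₀I/(2πd). Distances are d₁ = 0.314 m and d₂ = 0.105 m.
B₁ = 3.68×10⁻⁶ T, B₂ = 2.70×10⁻⁵ T.
Between antiparallel currents both contributions point the same way, so they add. B = B₁ + B₂ = 3.68×10⁻⁶ + 2.70×10⁻⁵ = 3.07×10⁻⁵ T.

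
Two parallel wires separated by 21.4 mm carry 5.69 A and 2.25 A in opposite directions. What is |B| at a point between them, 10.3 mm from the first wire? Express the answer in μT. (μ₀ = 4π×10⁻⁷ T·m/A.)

B ≈ 151 μT

Each long wire gives B = μ₀I/(2πd). Distances are d₁ = 0.0103 m and d₂ = 0.0111 m.
B₁ = 1.10×10⁻⁴ T, B₂ = 4.05×10⁻⁵ T.
Between antiparallel currents both contributions point the same way, so they add. B = B₁ + B₂ = 1.10×10⁻⁴ + 4.05×10⁻⁵ = 1.51×10⁻⁴ T.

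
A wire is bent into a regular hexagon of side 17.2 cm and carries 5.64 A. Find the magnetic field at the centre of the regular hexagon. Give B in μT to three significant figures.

B ≈ 22.7 μT

Each side is a finite straight segment at perpendicular distance d = a/(2 tan(π/6)) = 0.149 m from the centre, with end-angles ±π/6.
One side contributes B₁ = (μ₀I/4πd)·2 sin(π/6) = 3.79×10⁻⁶ T.
All 6 sides add in the same direction: B = 6 × 3.79×10⁻⁶ = 2.27×10⁻⁵ T.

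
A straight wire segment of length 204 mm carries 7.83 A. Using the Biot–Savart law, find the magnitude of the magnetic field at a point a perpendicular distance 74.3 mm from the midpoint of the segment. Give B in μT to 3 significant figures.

B ≈ 17.0 μT

For a finite straight segment, B = (μ₀I/4πd)(sinθ₁ + sinθ₂), where θ₁, θ₂ are the angles from the perpendicular to each end.
The perpendicular from the point meets the wire at its midpoint, so each end is L/2 = 0.102 m away along the wire.
sinθ₁ = 0.102/√(0.102²+0.0743²) = 0.8083; sinθ₂ = 0.102/√(0.102²+0.0743²) = 0.8083.
B = (4π×10⁻⁷ × 7.83) / (4π × 0.0743) × (0.8083 + 0.8083) = 1.70×10⁻⁵ T.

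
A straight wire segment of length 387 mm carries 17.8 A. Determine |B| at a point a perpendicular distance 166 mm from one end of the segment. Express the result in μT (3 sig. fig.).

B ≈ 9.85 μT

For a finite straight segment, B = (μ₀I/4πd)(sinθ₁ + sinθ₂), where θ₁, θ₂ are the angles from the perpendicular to each end.
The perpendicular foot is at one end, so the two end-offsets along the wire are 0 and L = 0.387 m.
sinθ₁ = 0/√(0²+0.166²) = 0.0000; sinθ₂ = 0.387/√(0.387²+0.166²) = 0.9190.
B = (4π×10⁻⁷ × 17.8) / (4π × 0.166) × (0.0000 + 0.9190) = 9.85×10⁻⁶ T.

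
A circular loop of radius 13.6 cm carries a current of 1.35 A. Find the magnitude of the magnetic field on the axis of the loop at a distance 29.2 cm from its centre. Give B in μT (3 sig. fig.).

B ≈ 0.469 μT

On the axis of a circular loop, B = μ₀IR² / [2(R²+z²)^(3/2)].
R² + z² = (0.136)² + (0.292)² = 0.1038 m², and (R²+z²)^(3/2) = 3.34×10⁻² m³.
B = (4π×10⁻⁷ × 1.35 × 0.0185) / (2 × 3.34×10⁻²) = 4.69×10⁻⁷ T.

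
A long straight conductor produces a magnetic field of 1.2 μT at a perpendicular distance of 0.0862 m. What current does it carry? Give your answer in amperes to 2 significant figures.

For a long straight wire B = μ₀I/(2πd), so I = 2πdB/μ₀.
I = 2π × 0.0862 × 1.20×10⁻⁶ / (4π×10⁻⁷) = 0.517 A.

I ≈ 0.52 A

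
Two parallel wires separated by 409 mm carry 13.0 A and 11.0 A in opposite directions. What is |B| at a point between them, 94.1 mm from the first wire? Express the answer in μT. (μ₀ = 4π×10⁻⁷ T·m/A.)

B ≈ 34.6 μT

Each long wire gives B = μ₀I/(2πd). Distances are d₁ = 0.0941 m and d₂ = 0.3149 m.
B₁ = 2.76×10⁻⁵ T, B₂ = 6.99×10⁻⁶ T.
Between antiparallel currents both contributions point the same way, so they add. B = B₁ + B₂ = 2.76×10⁻⁵ + 6.99×10⁻⁶ = 3.46×10⁻⁵ T.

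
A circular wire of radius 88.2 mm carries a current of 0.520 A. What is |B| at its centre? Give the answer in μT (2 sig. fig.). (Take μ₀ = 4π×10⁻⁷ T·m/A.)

B ≈ 3.7 μT

At the centre of a circular loop the Biot–Savart law gives B = μ₀I/(2R).
B = (4π×10⁻⁷ × 0.520) / (2 × 0.0882) = 3.70×10⁻⁶ T.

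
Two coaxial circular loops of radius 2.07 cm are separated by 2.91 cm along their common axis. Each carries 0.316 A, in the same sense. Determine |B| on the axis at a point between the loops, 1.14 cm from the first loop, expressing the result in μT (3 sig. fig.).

B ≈ 10.7 μT

Each loop contributes B = μ₀IR²/[2(R²+z²)^(3/2)] on the axis, with z measured from that loop.
Loop 1 (z = 0.0114 m): B₁ = 6.45×10⁻⁶ T. Loop 2 (z = 0.0177 m): B₂ = 4.21×10⁻⁶ T.
The fields add: B = B₁ + B₂ = 1.07×10⁻⁵ T.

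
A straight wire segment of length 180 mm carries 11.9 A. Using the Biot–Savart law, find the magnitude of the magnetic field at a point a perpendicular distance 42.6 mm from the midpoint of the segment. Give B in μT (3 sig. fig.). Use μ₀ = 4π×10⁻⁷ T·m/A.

For a finite straight segment, B = (μ₀I/4πd)(sinθ₁ + sinθ₂), where θ₁, θ₂ are the angles from the perpendicular to each end.
The perpendicular from the point meets the wire at its midpoint, so each end is L/2 = 0.09 m away along the wire.
sinθ₁ = 0.09/√(0.09²+0.0426²) = 0.9039; sinθ₂ = 0.09/√(0.09²+0.0426²) = 0.9039.
B = (4π×10⁻⁷ × 11.9) / (4π × 0.0426) × (0.9039 + 0.9039) = 5.05×10⁻⁵ T.

B ≈ 50.5 μT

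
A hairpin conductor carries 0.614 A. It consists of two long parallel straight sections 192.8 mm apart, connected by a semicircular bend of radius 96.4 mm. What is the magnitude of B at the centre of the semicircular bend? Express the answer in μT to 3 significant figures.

B ≈ 3.27 μT

The semicircular arc contributes B_arc = μ₀I·π/(4πR) = μ₀I/(4R) = 2.00×10⁻⁶ T.
Each semi-infinite lead is at perpendicular distance R = 0.0964 m from the centre, with the perpendicular foot at its near end, so it contributes μ₀I/(4πR); both point the same way, together 1.27×10⁻⁶ T.
Arc and leads all point the same direction: B = 2.00×10⁻⁶ + 1.27×10⁻⁶ = 3.27×10⁻⁶ T.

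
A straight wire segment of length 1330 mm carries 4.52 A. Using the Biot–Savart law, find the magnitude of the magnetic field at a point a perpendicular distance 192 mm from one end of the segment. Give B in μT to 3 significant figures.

B ≈ 2.33 μT

For a finite straight segment, B = (μ₀I/4πd)(sinθ₁ + sinθ₂), where θ₁, θ₂ are the angles from the perpendicular to each end.
The perpendicular foot is at one end, so the two end-offsets along the wire are 0 and L = 1.33 m.
sinθ₁ = 0/√(0²+0.192²) = 0.0000; sinθ₂ = 1.33/√(1.33²+0.192²) = 0.9897.
B = (4π×10⁻⁷ × 4.52) / (4π × 0.192) × (0.0000 + 0.9897) = 2.33×10⁻⁶ T.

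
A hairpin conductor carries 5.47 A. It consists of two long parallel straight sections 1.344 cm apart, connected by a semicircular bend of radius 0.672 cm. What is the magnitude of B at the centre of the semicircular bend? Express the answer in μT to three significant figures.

The semicircular arc contributes B_arc = μ₀I·π/(4πR) = μ₀I/(4R) = 2.56×10⁻⁴ T.
Each semi-infinite lead is at perpendicular distance R = 0.00672 m from the centre, with the perpendicular foot at its near end, so it contributes μ₀I/(4πR); both point the same way, together 1.63×10⁻⁴ T.
Arc and leads all point the same direction: B = 2.56×10⁻⁴ + 1.63×10⁻⁴ = 4.19×10⁻⁴ T.

B ≈ 419 μT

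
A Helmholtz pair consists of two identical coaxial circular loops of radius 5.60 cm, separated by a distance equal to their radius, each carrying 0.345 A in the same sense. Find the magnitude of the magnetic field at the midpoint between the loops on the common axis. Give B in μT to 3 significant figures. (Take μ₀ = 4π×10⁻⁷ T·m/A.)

B ≈ 5.54 μT

Each loop contributes B = μ₀IR²/[2(R²+z²)^(3/2)] on the axis, with z measured from that loop.
Loop 1 (z = 0.028 m): B₁ = 2.77×10⁻⁶ T. Loop 2 (z = 0.028 m): B₂ = 2.77×10⁻⁶ T.
The fields add: B = B₁ + B₂ = 5.54×10⁻⁶ T.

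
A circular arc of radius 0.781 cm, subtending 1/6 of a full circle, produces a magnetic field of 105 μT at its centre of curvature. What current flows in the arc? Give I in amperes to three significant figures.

I ≈ 7.83 A

For a circular arc, B = μ₀Iφ/(4πR) with φ in radians; here φ = 1.047 rad.
So I = 4πRB/(μ₀φ) = 4π × 0.00781 × 1.05×10⁻⁴ / (4π×10⁻⁷ × 1.047) = 7.83 A.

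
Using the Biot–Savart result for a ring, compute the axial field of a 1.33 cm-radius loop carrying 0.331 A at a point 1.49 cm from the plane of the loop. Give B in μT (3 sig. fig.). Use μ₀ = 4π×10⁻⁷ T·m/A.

B ≈ 4.62 μT

On the axis of a circular loop, B = μ₀IR² / [2(R²+z²)^(3/2)].
R² + z² = (0.0133)² + (0.0149)² = 0.0003989 m², and (R²+z²)^(3/2) = 7.97×10⁻⁶ m³.
B = (4π×10⁻⁷ × 0.331 × 0.0001769) / (2 × 7.97×10⁻⁶) = 4.62×10⁻⁶ T.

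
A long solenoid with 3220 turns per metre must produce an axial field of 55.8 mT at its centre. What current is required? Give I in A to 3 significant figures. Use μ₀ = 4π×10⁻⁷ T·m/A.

Inside a long solenoid B = μ₀nI with n = 3220 m⁻¹, so I = B/(μ₀n).
I = 5.58×10⁻² / (4π×10⁻⁷ × 3220) = 13.8 A.

I ≈ 13.8 A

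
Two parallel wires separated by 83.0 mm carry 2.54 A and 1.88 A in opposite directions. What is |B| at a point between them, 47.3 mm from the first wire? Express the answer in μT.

B ≈ 21.3 μT

Each long wire gives B = μ₀I/(2πd). Distances are d₁ = 0.0473 m and d₂ = 0.0357 m.
B₁ = 1.07×10⁻⁵ T, B₂ = 1.05×10⁻⁵ T.
Between antiparallel currents both contributions point the same way, so they add. B = B₁ + B₂ = 1.07×10⁻⁵ + 1.05×10⁻⁵ = 2.13×10⁻⁵ T.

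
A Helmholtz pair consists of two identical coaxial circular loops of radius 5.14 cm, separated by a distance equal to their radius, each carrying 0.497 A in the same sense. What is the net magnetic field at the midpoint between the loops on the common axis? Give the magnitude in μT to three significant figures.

B ≈ 8.69 μT

Each loop contributes B = μ₀IR²/[2(R²+z²)^(3/2)] on the axis, with z measured from that loop.
Loop 1 (z = 0.0257 m): B₁ = 4.35×10⁻⁶ T. Loop 2 (z = 0.0257 m): B₂ = 4.35×10⁻⁶ T.
The fields add: B = B₁ + B₂ = 8.69×10⁻⁶ T.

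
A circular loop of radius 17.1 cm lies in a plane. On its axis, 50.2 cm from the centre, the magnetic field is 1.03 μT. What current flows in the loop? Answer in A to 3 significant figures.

On the axis of a loop, B = μ₀IR²/[2(R²+z²)^(3/2)], so I = 2B(R²+z²)^(3/2)/(μ₀R²).
R² + z² = 0.02924 + 0.252 = 0.2812 m²; raised to 3/2 gives 0.149 m³.
I = 2 × 1.03×10⁻⁶ × 0.149 / (1.26×10⁻⁶ × 0.02924) = 8.36 A.

I ≈ 8.36 A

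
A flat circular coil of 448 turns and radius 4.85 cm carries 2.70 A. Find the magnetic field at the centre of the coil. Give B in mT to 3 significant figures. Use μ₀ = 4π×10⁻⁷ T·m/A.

B ≈ 15.7 mT

For an N-turn flat coil, B = Nμ₀I/(2R) with R = 0.0485 m.
B = 448 × 3.50×10⁻⁵ T = 1.57×10⁻² T.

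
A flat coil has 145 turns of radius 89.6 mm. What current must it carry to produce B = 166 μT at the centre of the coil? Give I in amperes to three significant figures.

I ≈ 0.163 A

For an N-turn coil, B = Nμ₀I/(2R) with R = 0.0896 m, so I = 2RB/(Nμ₀) = 2 × 0.0896 × 1.66×10⁻⁴ / (145 × 4π×10⁻⁷) = 0.163 A.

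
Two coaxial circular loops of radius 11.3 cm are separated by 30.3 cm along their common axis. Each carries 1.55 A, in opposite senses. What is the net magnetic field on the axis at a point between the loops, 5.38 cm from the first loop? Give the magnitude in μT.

Each loop contributes B = μ₀IR²/[2(R²+z²)^(3/2)] on the axis, with z measured from that loop.
Loop 1 (z = 0.0538 m): B₁ = 6.34×10⁻⁶ T. Loop 2 (z = 0.2492 m): B₂ = 6.07×10⁻⁷ T.
The fields oppose: B = |B₁ − B₂| = 5.74×10⁻⁶ T.

B ≈ 5.74 μT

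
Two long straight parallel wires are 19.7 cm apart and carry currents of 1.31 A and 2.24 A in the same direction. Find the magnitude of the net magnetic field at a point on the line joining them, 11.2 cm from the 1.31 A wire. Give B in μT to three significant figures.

Each long wire gives B = μ₀I/(2πd). Distances are d₁ = 0.112 m and d₂ = 0.085 m.
B₁ = 2.34×10⁻⁶ T, B₂ = 5.27×10⁻⁶ T.
Between parallel currents the two contributions point in opposite directions, so they subtract. B = |B₁ − B₂| = |2.34×10⁻⁶ − 5.27×10⁻⁶| = 2.93×10⁻⁶ T.

B ≈ 2.93 μT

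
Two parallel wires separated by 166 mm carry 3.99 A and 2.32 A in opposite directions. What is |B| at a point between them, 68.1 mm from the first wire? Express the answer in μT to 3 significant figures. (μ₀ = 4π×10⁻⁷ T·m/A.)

Each long wire gives B = μ₀I/(2πd). Distances are d₁ = 0.0681 m and d₂ = 0.0979 m.
B₁ = 1.17×10⁻⁵ T, B₂ = 4.74×10⁻⁶ T.
Between antiparallel currents both contributions point the same way, so they add. B = B₁ + B₂ = 1.17×10⁻⁵ + 4.74×10⁻⁶ = 1.65×10⁻⁵ T.

B ≈ 16.5 μT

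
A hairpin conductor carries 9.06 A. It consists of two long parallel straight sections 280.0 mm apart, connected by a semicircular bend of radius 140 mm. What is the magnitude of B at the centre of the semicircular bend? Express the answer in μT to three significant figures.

The semicircular arc contributes B_arc = μ₀I·π/(4πR) = μ₀I/(4R) = 2.03×10⁻⁵ T.
Each semi-infinite lead is at perpendicular distance R = 0.14 m from the centre, with the perpendicular foot at its near end, so it contributes μ₀I/(4πR); both point the same way, together 1.29×10⁻⁵ T.
Arc and leads all point the same direction: B = 2.03×10⁻⁵ + 1.29×10⁻⁵ = 3.33×10⁻⁵ T.

B ≈ 33.3 μT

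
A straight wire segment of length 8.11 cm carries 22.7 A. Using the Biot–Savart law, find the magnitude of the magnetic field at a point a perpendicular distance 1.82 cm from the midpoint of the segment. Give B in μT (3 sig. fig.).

B ≈ 228 μT

For a finite straight segment, B = (μ₀I/4πd)(sinθ₁ + sinθ₂), where θ₁, θ₂ are the angles from the perpendicular to each end.
The perpendicular from the point meets the wire at its midpoint, so each end is L/2 = 0.04055 m away along the wire.
sinθ₁ = 0.04055/√(0.04055²+0.0182²) = 0.9123; sinθ₂ = 0.04055/√(0.04055²+0.0182²) = 0.9123.
B = (4π×10⁻⁷ × 22.7) / (4π × 0.0182) × (0.9123 + 0.9123) = 2.28×10⁻⁴ T.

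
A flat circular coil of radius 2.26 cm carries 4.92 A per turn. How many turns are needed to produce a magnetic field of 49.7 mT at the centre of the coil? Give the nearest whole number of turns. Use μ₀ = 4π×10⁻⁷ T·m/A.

N = 363

For an N-turn coil, B = Nμ₀I/(2R). A single turn gives B₁ = 1.37×10⁻⁴ T with R = 0.0226 m.
N = B/B₁ = 4.97×10⁻² / 1.37×10⁻⁴ = 363.35.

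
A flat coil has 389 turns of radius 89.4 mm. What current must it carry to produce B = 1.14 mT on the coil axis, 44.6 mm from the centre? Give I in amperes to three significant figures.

For an N-turn coil, B = Nμ₀IR²/[2(R²+z²)^(3/2)] with R = 0.0894 m, z = 0.0446 m, so I = 2B(R²+z²)^(3/2)/(Nμ₀R²) = 2 × 1.14×10⁻³ × 9.97×10⁻⁴ / (389 × 4π×10⁻⁷ × 0.007992) = 0.582 A.

I ≈ 0.582 A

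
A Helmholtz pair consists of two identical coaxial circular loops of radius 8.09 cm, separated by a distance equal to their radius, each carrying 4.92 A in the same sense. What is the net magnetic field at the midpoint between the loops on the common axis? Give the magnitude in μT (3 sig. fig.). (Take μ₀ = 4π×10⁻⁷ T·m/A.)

B ≈ 54.7 μT

Each loop contributes B = μ₀IR²/[2(R²+z²)^(3/2)] on the axis, with z measured from that loop.
Loop 1 (z = 0.04045 m): B₁ = 2.73×10⁻⁵ T. Loop 2 (z = 0.04045 m): B₂ = 2.73×10⁻⁵ T.
The fields add: B = B₁ + B₂ = 5.47×10⁻⁵ T.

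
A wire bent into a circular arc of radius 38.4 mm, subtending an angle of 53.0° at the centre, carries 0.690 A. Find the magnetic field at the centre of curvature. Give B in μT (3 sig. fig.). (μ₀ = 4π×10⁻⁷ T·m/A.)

B ≈ 1.66 μT

The Biot–Savart field of a circular arc at its centre is B = μ₀Iφ/(4πR), with φ = 0.925 rad.
B = (4π×10⁻⁷ × 0.690 × 0.925) / (4π × 0.0384) = 1.66×10⁻⁶ T.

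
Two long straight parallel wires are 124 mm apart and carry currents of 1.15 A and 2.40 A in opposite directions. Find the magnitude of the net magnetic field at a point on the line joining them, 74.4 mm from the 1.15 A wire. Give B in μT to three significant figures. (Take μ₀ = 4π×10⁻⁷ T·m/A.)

Each long wire gives B = μ₀I/(2πd). Distances are d₁ = 0.0744 m and d₂ = 0.0496 m.
B₁ = 3.09×10⁻⁶ T, B₂ = 9.68×10⁻⁶ T.
Between antiparallel currents both contributions point the same way, so they add. B = B₁ + B₂ = 3.09×10⁻⁶ + 9.68×10⁻⁶ = 1.28×10⁻⁵ T.

B ≈ 12.8 μT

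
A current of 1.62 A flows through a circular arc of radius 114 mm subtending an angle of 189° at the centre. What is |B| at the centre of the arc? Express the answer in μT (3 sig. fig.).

The Biot–Savart field of a circular arc at its centre is B = μ₀Iφ/(4πR), with φ = 3.299 rad.
B = (4π×10⁻⁷ × 1.62 × 3.299) / (4π × 0.114) = 4.69×10⁻⁶ T.

B ≈ 4.69 μT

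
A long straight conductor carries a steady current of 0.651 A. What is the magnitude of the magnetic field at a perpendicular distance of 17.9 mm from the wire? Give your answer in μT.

For an infinitely long straight wire, B = μ₀I/(2πd).
B = (4π×10⁻⁷ × 0.651) / (2π × 0.0179) = 7.27×10⁻⁶ T.

B ≈ 7.27 μT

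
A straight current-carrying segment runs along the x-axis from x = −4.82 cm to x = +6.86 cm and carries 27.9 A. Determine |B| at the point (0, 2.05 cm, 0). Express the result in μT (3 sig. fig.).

B ≈ 256 μT

For a finite straight segment, B = (μ₀I/4πd)(sinθ₁ + sinθ₂), where θ₁, θ₂ are the angles from the perpendicular to each end.
The perpendicular distance is d = 0.0205 m; the end-offsets along the wire are a = 0.0482 m and b = 0.0686 m.
sinθ₁ = 0.0482/√(0.0482²+0.0205²) = 0.9202; sinθ₂ = 0.0686/√(0.0686²+0.0205²) = 0.9581.
B = (4π×10⁻⁷ × 27.9) / (4π × 0.0205) × (0.9202 + 0.9581) = 2.56×10⁻⁴ T.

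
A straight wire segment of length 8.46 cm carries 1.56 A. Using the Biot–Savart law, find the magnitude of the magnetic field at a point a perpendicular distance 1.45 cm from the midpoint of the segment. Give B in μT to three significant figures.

B ≈ 20.4 μT

For a finite straight segment, B = (μ₀I/4πd)(sinθ₁ + sinθ₂), where θ₁, θ₂ are the angles from the perpendicular to each end.
The perpendicular from the point meets the wire at its midpoint, so each end is L/2 = 0.0423 m away along the wire.
sinθ₁ = 0.0423/√(0.0423²+0.0145²) = 0.9460; sinθ₂ = 0.0423/√(0.0423²+0.0145²) = 0.9460.
B = (4π×10⁻⁷ × 1.56) / (4π × 0.0145) × (0.9460 + 0.9460) = 2.04×10⁻⁵ T.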